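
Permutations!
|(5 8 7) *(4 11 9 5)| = |(4 11 9 5 8 7)| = 6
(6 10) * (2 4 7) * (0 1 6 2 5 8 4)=(0 1 6 10 2)(4 7 5 8)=[1, 6, 0, 3, 7, 8, 10, 5, 4, 9, 2]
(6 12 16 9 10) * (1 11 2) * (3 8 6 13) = (1 11 2)(3 8 6 12 16 9 10 13) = [0, 11, 1, 8, 4, 5, 12, 7, 6, 10, 13, 2, 16, 3, 14, 15, 9]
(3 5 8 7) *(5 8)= (3 8 7)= [0, 1, 2, 8, 4, 5, 6, 3, 7]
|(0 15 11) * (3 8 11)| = 5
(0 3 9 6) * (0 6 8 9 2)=(0 3 2)(8 9)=[3, 1, 0, 2, 4, 5, 6, 7, 9, 8]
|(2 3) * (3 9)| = |(2 9 3)| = 3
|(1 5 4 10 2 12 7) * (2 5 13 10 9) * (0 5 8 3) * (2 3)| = |(0 5 4 9 3)(1 13 10 8 2 12 7)| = 35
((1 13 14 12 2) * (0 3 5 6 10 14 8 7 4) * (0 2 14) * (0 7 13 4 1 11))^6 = ((0 3 5 6 10 7 1 4 2 11)(8 13)(12 14))^6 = (14)(0 1 5 2 10)(3 4 6 11 7)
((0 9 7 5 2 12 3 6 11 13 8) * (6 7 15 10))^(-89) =(0 8 13 11 6 10 15 9)(2 12 3 7 5)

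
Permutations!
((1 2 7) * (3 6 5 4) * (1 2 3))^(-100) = ((1 3 6 5 4)(2 7))^(-100) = (7)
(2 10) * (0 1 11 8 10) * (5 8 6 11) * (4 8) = [1, 5, 0, 3, 8, 4, 11, 7, 10, 9, 2, 6] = (0 1 5 4 8 10 2)(6 11)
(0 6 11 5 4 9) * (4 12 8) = [6, 1, 2, 3, 9, 12, 11, 7, 4, 0, 10, 5, 8] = (0 6 11 5 12 8 4 9)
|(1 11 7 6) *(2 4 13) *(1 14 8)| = |(1 11 7 6 14 8)(2 4 13)| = 6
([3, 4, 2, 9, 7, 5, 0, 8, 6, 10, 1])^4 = [1, 6, 2, 4, 0, 5, 10, 3, 9, 7, 8]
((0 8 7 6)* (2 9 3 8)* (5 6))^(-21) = ((0 2 9 3 8 7 5 6))^(-21) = (0 3 5 2 8 6 9 7)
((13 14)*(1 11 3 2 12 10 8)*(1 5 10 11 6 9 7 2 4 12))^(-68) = (14)(1 9 2 6 7)(5 10 8)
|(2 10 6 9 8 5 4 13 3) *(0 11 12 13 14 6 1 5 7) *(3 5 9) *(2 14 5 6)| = 26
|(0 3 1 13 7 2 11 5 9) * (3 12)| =|(0 12 3 1 13 7 2 11 5 9)| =10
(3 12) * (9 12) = (3 9 12) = [0, 1, 2, 9, 4, 5, 6, 7, 8, 12, 10, 11, 3]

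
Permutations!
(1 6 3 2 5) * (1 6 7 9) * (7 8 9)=(1 8 9)(2 5 6 3)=[0, 8, 5, 2, 4, 6, 3, 7, 9, 1]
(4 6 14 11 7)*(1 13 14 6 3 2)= [0, 13, 1, 2, 3, 5, 6, 4, 8, 9, 10, 7, 12, 14, 11]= (1 13 14 11 7 4 3 2)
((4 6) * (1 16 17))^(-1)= (1 17 16)(4 6)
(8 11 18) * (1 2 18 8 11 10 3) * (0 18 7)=(0 18 11 8 10 3 1 2 7)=[18, 2, 7, 1, 4, 5, 6, 0, 10, 9, 3, 8, 12, 13, 14, 15, 16, 17, 11]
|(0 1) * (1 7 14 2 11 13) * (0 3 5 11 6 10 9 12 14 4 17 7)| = 30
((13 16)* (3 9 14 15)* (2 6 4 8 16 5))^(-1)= (2 5 13 16 8 4 6)(3 15 14 9)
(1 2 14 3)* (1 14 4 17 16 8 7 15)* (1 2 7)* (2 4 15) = (1 7 2 15 4 17 16 8)(3 14) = [0, 7, 15, 14, 17, 5, 6, 2, 1, 9, 10, 11, 12, 13, 3, 4, 8, 16]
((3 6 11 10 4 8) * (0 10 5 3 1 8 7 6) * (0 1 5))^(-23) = ((0 10 4 7 6 11)(1 8 5 3))^(-23) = (0 10 4 7 6 11)(1 8 5 3)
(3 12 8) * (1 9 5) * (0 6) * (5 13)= (0 6)(1 9 13 5)(3 12 8)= [6, 9, 2, 12, 4, 1, 0, 7, 3, 13, 10, 11, 8, 5]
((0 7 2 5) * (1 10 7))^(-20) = (0 2 10)(1 5 7)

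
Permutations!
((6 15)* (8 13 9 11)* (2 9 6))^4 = (2 13 9 6 11 15 8)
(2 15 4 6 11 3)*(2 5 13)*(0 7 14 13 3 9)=(0 7 14 13 2 15 4 6 11 9)(3 5)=[7, 1, 15, 5, 6, 3, 11, 14, 8, 0, 10, 9, 12, 2, 13, 4]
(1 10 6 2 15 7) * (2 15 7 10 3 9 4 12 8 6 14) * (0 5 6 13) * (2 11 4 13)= (0 5 6 15 10 14 11 4 12 8 2 7 1 3 9 13)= [5, 3, 7, 9, 12, 6, 15, 1, 2, 13, 14, 4, 8, 0, 11, 10]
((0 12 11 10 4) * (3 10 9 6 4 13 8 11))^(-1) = ((0 12 3 10 13 8 11 9 6 4))^(-1) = (0 4 6 9 11 8 13 10 3 12)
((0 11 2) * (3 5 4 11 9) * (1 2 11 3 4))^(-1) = ((11)(0 9 4 3 5 1 2))^(-1) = (11)(0 2 1 5 3 4 9)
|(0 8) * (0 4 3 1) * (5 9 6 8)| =8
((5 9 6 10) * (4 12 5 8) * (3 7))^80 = ((3 7)(4 12 5 9 6 10 8))^80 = (4 9 8 5 10 12 6)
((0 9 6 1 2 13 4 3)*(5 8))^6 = ((0 9 6 1 2 13 4 3)(5 8))^6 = (0 4 2 6)(1 9 3 13)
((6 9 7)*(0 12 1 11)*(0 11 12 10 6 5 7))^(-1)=(0 9 6 10)(1 12)(5 7)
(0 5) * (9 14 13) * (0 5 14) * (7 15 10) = (0 14 13 9)(7 15 10) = [14, 1, 2, 3, 4, 5, 6, 15, 8, 0, 7, 11, 12, 9, 13, 10]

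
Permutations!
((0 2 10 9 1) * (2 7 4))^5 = (0 9 2 7 1 10 4)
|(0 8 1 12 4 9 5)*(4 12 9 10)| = 10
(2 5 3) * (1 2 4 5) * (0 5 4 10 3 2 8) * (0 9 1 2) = (0 5)(1 8 9)(3 10) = [5, 8, 2, 10, 4, 0, 6, 7, 9, 1, 3]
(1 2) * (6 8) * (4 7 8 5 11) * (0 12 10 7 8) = (0 12 10 7)(1 2)(4 8 6 5 11) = [12, 2, 1, 3, 8, 11, 5, 0, 6, 9, 7, 4, 10]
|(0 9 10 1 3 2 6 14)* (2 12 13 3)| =21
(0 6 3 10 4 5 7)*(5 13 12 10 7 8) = (0 6 3 7)(4 13 12 10)(5 8) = [6, 1, 2, 7, 13, 8, 3, 0, 5, 9, 4, 11, 10, 12]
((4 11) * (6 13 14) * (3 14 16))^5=((3 14 6 13 16)(4 11))^5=(16)(4 11)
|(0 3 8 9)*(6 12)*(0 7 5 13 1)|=8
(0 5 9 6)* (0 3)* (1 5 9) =(0 9 6 3)(1 5) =[9, 5, 2, 0, 4, 1, 3, 7, 8, 6]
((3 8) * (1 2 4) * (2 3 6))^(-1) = ((1 3 8 6 2 4))^(-1) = (1 4 2 6 8 3)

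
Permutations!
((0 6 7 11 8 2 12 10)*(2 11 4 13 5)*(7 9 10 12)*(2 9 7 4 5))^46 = (0 9 7)(2 4 13)(5 6 10)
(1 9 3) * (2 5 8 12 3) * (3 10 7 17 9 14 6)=[0, 14, 5, 1, 4, 8, 3, 17, 12, 2, 7, 11, 10, 13, 6, 15, 16, 9]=(1 14 6 3)(2 5 8 12 10 7 17 9)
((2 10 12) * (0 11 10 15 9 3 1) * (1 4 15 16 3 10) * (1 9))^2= (0 9 12 16 4 1 11 10 2 3 15)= ((0 11 9 10 12 2 16 3 4 15 1))^2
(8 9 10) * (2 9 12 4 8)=(2 9 10)(4 8 12)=[0, 1, 9, 3, 8, 5, 6, 7, 12, 10, 2, 11, 4]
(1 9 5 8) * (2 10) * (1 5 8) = [0, 9, 10, 3, 4, 1, 6, 7, 5, 8, 2] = (1 9 8 5)(2 10)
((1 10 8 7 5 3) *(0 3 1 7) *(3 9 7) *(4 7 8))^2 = (0 8 9)(1 4 5 10 7)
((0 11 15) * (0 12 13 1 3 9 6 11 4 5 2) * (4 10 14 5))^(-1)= ((0 10 14 5 2)(1 3 9 6 11 15 12 13))^(-1)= (0 2 5 14 10)(1 13 12 15 11 6 9 3)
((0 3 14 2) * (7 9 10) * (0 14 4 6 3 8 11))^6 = (14)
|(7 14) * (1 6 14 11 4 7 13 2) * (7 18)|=|(1 6 14 13 2)(4 18 7 11)|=20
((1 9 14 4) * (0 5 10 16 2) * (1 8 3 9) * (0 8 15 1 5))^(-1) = ((1 5 10 16 2 8 3 9 14 4 15))^(-1) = (1 15 4 14 9 3 8 2 16 10 5)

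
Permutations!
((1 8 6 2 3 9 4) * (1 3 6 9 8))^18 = ((2 6)(3 8 9 4))^18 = (3 9)(4 8)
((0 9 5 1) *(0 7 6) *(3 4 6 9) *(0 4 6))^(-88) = (9) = ((0 3 6 4)(1 7 9 5))^(-88)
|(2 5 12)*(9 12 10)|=5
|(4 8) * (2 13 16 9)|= 4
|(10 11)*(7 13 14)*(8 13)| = 4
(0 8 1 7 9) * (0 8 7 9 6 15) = (0 7 6 15)(1 9 8) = [7, 9, 2, 3, 4, 5, 15, 6, 1, 8, 10, 11, 12, 13, 14, 0]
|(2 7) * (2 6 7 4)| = |(2 4)(6 7)| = 2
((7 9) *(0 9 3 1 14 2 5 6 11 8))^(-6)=(0 14 8 1 11 3 6 7 5 9 2)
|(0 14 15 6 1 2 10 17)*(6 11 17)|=|(0 14 15 11 17)(1 2 10 6)|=20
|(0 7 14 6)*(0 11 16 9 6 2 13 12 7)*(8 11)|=|(2 13 12 7 14)(6 8 11 16 9)|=5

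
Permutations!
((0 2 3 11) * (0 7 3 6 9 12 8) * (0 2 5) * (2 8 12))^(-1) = ((12)(0 5)(2 6 9)(3 11 7))^(-1) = (12)(0 5)(2 9 6)(3 7 11)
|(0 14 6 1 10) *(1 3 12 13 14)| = 15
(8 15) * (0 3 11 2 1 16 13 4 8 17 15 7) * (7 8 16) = (0 3 11 2 1 7)(4 16 13)(15 17) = [3, 7, 1, 11, 16, 5, 6, 0, 8, 9, 10, 2, 12, 4, 14, 17, 13, 15]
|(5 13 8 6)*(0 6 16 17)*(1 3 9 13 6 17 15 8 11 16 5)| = 10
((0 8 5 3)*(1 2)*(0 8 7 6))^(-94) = (0 6 7)(3 5 8)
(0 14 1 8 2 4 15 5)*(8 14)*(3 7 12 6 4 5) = [8, 14, 5, 7, 15, 0, 4, 12, 2, 9, 10, 11, 6, 13, 1, 3] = (0 8 2 5)(1 14)(3 7 12 6 4 15)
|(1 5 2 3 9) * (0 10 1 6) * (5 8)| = |(0 10 1 8 5 2 3 9 6)| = 9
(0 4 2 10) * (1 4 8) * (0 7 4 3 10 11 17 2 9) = (0 8 1 3 10 7 4 9)(2 11 17) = [8, 3, 11, 10, 9, 5, 6, 4, 1, 0, 7, 17, 12, 13, 14, 15, 16, 2]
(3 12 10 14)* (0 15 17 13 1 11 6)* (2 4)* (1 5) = (0 15 17 13 5 1 11 6)(2 4)(3 12 10 14) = [15, 11, 4, 12, 2, 1, 0, 7, 8, 9, 14, 6, 10, 5, 3, 17, 16, 13]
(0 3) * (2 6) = (0 3)(2 6) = [3, 1, 6, 0, 4, 5, 2]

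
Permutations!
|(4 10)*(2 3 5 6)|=4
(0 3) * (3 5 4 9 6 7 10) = (0 5 4 9 6 7 10 3) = [5, 1, 2, 0, 9, 4, 7, 10, 8, 6, 3]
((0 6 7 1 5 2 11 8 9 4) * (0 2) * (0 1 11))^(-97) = (0 2 4 9 8 11 7 6)(1 5)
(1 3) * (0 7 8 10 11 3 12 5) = [7, 12, 2, 1, 4, 0, 6, 8, 10, 9, 11, 3, 5] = (0 7 8 10 11 3 1 12 5)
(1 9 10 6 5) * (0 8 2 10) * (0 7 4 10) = (0 8 2)(1 9 7 4 10 6 5) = [8, 9, 0, 3, 10, 1, 5, 4, 2, 7, 6]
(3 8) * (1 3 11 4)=(1 3 8 11 4)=[0, 3, 2, 8, 1, 5, 6, 7, 11, 9, 10, 4]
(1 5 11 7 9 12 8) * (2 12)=(1 5 11 7 9 2 12 8)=[0, 5, 12, 3, 4, 11, 6, 9, 1, 2, 10, 7, 8]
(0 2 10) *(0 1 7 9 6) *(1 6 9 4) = (0 2 10 6)(1 7 4) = [2, 7, 10, 3, 1, 5, 0, 4, 8, 9, 6]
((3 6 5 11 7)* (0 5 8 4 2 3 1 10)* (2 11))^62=((0 5 2 3 6 8 4 11 7 1 10))^62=(0 11 3 10 4 2 1 8 5 7 6)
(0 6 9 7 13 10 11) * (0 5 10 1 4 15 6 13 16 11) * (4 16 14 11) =(0 13 1 16 4 15 6 9 7 14 11 5 10) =[13, 16, 2, 3, 15, 10, 9, 14, 8, 7, 0, 5, 12, 1, 11, 6, 4]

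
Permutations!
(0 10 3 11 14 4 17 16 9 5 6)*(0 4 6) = (0 10 3 11 14 6 4 17 16 9 5) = [10, 1, 2, 11, 17, 0, 4, 7, 8, 5, 3, 14, 12, 13, 6, 15, 9, 16]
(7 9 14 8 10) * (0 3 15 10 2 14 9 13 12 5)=[3, 1, 14, 15, 4, 0, 6, 13, 2, 9, 7, 11, 5, 12, 8, 10]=(0 3 15 10 7 13 12 5)(2 14 8)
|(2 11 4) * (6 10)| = 6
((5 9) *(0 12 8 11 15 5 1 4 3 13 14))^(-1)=((0 12 8 11 15 5 9 1 4 3 13 14))^(-1)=(0 14 13 3 4 1 9 5 15 11 8 12)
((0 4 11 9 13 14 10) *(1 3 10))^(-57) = (0 1 9)(3 13 4)(10 14 11) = ((0 4 11 9 13 14 1 3 10))^(-57)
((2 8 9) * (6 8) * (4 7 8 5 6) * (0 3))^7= (0 3)(2 7 9 4 8)(5 6)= ((0 3)(2 4 7 8 9)(5 6))^7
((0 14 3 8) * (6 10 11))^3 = (0 8 3 14)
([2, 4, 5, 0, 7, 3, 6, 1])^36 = (7)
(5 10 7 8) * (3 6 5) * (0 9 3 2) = (0 9 3 6 5 10 7 8 2) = [9, 1, 0, 6, 4, 10, 5, 8, 2, 3, 7]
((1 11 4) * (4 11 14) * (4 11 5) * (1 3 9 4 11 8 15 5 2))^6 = (1 2 11 5 15 8 14) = ((1 14 8 15 5 11 2)(3 9 4))^6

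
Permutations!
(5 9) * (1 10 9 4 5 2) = (1 10 9 2)(4 5) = [0, 10, 1, 3, 5, 4, 6, 7, 8, 2, 9]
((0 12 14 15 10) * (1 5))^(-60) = ((0 12 14 15 10)(1 5))^(-60) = (15)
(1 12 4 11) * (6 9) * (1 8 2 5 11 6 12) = [0, 1, 5, 3, 6, 11, 9, 7, 2, 12, 10, 8, 4] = (2 5 11 8)(4 6 9 12)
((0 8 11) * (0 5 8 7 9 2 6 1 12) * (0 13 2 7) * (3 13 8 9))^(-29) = (1 5 13 12 9 2 8 7 6 11 3)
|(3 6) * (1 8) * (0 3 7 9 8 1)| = |(0 3 6 7 9 8)| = 6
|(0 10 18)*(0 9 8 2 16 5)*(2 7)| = |(0 10 18 9 8 7 2 16 5)| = 9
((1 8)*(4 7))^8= ((1 8)(4 7))^8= (8)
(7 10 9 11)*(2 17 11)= (2 17 11 7 10 9)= [0, 1, 17, 3, 4, 5, 6, 10, 8, 2, 9, 7, 12, 13, 14, 15, 16, 11]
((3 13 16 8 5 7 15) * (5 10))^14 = ((3 13 16 8 10 5 7 15))^14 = (3 7 10 16)(5 8 13 15)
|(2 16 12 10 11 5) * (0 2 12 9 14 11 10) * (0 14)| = 4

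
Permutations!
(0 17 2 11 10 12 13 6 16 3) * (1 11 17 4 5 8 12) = (0 4 5 8 12 13 6 16 3)(1 11 10)(2 17) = [4, 11, 17, 0, 5, 8, 16, 7, 12, 9, 1, 10, 13, 6, 14, 15, 3, 2]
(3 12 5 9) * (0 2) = (0 2)(3 12 5 9) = [2, 1, 0, 12, 4, 9, 6, 7, 8, 3, 10, 11, 5]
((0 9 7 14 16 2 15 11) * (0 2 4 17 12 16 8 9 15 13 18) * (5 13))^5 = (0 13 2 15 18 5 11)(4 17 12 16)(7 14 8 9)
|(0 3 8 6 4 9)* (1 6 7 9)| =|(0 3 8 7 9)(1 6 4)| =15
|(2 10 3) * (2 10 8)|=2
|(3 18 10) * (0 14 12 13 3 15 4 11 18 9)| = 30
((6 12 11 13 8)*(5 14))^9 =(5 14)(6 8 13 11 12)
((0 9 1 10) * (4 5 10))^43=(0 9 1 4 5 10)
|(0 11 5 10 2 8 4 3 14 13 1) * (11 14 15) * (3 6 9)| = 20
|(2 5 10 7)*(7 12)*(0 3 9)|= 15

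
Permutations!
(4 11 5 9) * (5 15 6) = (4 11 15 6 5 9) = [0, 1, 2, 3, 11, 9, 5, 7, 8, 4, 10, 15, 12, 13, 14, 6]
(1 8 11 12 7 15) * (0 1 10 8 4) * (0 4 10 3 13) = [1, 10, 2, 13, 4, 5, 6, 15, 11, 9, 8, 12, 7, 0, 14, 3] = (0 1 10 8 11 12 7 15 3 13)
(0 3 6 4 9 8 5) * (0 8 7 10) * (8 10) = (0 3 6 4 9 7 8 5 10) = [3, 1, 2, 6, 9, 10, 4, 8, 5, 7, 0]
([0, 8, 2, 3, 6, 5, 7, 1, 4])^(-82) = (1 6 8 7 4)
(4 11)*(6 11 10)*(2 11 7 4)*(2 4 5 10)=(2 11 4)(5 10 6 7)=[0, 1, 11, 3, 2, 10, 7, 5, 8, 9, 6, 4]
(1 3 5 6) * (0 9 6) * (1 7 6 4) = (0 9 4 1 3 5)(6 7) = [9, 3, 2, 5, 1, 0, 7, 6, 8, 4]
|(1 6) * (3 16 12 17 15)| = |(1 6)(3 16 12 17 15)| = 10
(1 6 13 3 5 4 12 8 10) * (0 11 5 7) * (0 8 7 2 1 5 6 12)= (0 11 6 13 3 2 1 12 7 8 10 5 4)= [11, 12, 1, 2, 0, 4, 13, 8, 10, 9, 5, 6, 7, 3]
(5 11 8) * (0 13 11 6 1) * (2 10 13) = (0 2 10 13 11 8 5 6 1) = [2, 0, 10, 3, 4, 6, 1, 7, 5, 9, 13, 8, 12, 11]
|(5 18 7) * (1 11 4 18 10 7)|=12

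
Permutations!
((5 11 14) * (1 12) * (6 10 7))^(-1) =(1 12)(5 14 11)(6 7 10)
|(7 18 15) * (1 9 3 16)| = |(1 9 3 16)(7 18 15)| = 12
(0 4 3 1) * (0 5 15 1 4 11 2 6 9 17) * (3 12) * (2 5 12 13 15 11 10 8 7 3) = (0 10 8 7 3 4 13 15 1 12 2 6 9 17)(5 11) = [10, 12, 6, 4, 13, 11, 9, 3, 7, 17, 8, 5, 2, 15, 14, 1, 16, 0]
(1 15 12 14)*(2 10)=[0, 15, 10, 3, 4, 5, 6, 7, 8, 9, 2, 11, 14, 13, 1, 12]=(1 15 12 14)(2 10)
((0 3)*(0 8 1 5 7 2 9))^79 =(0 9 2 7 5 1 8 3)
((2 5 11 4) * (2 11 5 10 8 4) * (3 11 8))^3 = ((2 10 3 11)(4 8))^3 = (2 11 3 10)(4 8)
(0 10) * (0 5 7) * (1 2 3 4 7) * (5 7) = (0 10 7)(1 2 3 4 5) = [10, 2, 3, 4, 5, 1, 6, 0, 8, 9, 7]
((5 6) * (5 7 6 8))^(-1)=(5 8)(6 7)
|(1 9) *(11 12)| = |(1 9)(11 12)| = 2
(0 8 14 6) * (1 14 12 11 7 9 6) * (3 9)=(0 8 12 11 7 3 9 6)(1 14)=[8, 14, 2, 9, 4, 5, 0, 3, 12, 6, 10, 7, 11, 13, 1]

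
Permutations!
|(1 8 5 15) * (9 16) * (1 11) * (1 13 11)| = 4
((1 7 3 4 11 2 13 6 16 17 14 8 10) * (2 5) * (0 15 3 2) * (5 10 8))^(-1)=((0 15 3 4 11 10 1 7 2 13 6 16 17 14 5))^(-1)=(0 5 14 17 16 6 13 2 7 1 10 11 4 3 15)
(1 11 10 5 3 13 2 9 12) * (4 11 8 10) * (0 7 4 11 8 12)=(0 7 4 8 10 5 3 13 2 9)(1 12)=[7, 12, 9, 13, 8, 3, 6, 4, 10, 0, 5, 11, 1, 2]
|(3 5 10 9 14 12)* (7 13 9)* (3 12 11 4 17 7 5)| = |(4 17 7 13 9 14 11)(5 10)| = 14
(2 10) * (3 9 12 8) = (2 10)(3 9 12 8) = [0, 1, 10, 9, 4, 5, 6, 7, 3, 12, 2, 11, 8]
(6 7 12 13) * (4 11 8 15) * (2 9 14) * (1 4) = (1 4 11 8 15)(2 9 14)(6 7 12 13) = [0, 4, 9, 3, 11, 5, 7, 12, 15, 14, 10, 8, 13, 6, 2, 1]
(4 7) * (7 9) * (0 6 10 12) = (0 6 10 12)(4 9 7) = [6, 1, 2, 3, 9, 5, 10, 4, 8, 7, 12, 11, 0]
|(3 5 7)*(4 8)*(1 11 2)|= 6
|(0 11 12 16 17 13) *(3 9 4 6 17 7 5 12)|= 8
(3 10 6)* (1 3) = (1 3 10 6) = [0, 3, 2, 10, 4, 5, 1, 7, 8, 9, 6]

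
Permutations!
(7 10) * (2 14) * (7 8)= (2 14)(7 10 8)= [0, 1, 14, 3, 4, 5, 6, 10, 7, 9, 8, 11, 12, 13, 2]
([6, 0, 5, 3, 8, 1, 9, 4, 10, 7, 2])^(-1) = (0 1 5 2 10 8 4 7 9 6)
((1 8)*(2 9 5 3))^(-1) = ((1 8)(2 9 5 3))^(-1) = (1 8)(2 3 5 9)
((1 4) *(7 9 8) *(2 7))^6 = (2 9)(7 8)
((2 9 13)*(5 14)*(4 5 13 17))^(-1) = (2 13 14 5 4 17 9)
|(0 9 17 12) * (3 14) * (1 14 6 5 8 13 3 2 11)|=20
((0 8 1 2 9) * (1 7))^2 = ((0 8 7 1 2 9))^2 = (0 7 2)(1 9 8)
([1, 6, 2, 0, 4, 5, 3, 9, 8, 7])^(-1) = [3, 0, 2, 6, 4, 5, 1, 9, 8, 7]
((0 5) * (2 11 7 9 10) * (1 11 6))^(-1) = ((0 5)(1 11 7 9 10 2 6))^(-1) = (0 5)(1 6 2 10 9 7 11)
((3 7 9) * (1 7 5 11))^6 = (11)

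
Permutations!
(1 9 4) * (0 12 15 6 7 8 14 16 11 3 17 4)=(0 12 15 6 7 8 14 16 11 3 17 4 1 9)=[12, 9, 2, 17, 1, 5, 7, 8, 14, 0, 10, 3, 15, 13, 16, 6, 11, 4]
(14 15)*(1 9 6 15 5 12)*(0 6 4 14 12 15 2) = [6, 9, 0, 3, 14, 15, 2, 7, 8, 4, 10, 11, 1, 13, 5, 12] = (0 6 2)(1 9 4 14 5 15 12)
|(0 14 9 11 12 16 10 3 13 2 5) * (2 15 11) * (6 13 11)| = |(0 14 9 2 5)(3 11 12 16 10)(6 13 15)| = 15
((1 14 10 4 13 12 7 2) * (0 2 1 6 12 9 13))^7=((0 2 6 12 7 1 14 10 4)(9 13))^7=(0 10 1 12 2 4 14 7 6)(9 13)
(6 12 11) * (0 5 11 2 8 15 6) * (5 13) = (0 13 5 11)(2 8 15 6 12) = [13, 1, 8, 3, 4, 11, 12, 7, 15, 9, 10, 0, 2, 5, 14, 6]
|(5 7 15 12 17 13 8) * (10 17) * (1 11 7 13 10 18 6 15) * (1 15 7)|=|(1 11)(5 13 8)(6 7 15 12 18)(10 17)|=30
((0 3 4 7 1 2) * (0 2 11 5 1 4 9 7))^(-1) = (0 4 7 9 3)(1 5 11)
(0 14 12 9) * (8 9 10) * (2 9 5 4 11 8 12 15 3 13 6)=(0 14 15 3 13 6 2 9)(4 11 8 5)(10 12)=[14, 1, 9, 13, 11, 4, 2, 7, 5, 0, 12, 8, 10, 6, 15, 3]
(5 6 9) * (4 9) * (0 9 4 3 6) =(0 9 5)(3 6) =[9, 1, 2, 6, 4, 0, 3, 7, 8, 5]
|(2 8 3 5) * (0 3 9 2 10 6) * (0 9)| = 8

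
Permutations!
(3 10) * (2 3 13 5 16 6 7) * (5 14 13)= [0, 1, 3, 10, 4, 16, 7, 2, 8, 9, 5, 11, 12, 14, 13, 15, 6]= (2 3 10 5 16 6 7)(13 14)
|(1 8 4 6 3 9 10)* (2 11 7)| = 21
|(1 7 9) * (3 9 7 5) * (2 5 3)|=|(1 3 9)(2 5)|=6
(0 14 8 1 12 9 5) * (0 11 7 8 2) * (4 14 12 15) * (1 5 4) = [12, 15, 0, 3, 14, 11, 6, 8, 5, 4, 10, 7, 9, 13, 2, 1] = (0 12 9 4 14 2)(1 15)(5 11 7 8)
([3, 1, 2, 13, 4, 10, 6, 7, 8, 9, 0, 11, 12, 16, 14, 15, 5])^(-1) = (0 10 5 16 13 3)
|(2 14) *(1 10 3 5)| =4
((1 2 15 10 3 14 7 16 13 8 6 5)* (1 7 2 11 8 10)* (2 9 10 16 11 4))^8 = ((1 4 2 15)(3 14 9 10)(5 7 11 8 6)(13 16))^8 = (16)(5 8 7 6 11)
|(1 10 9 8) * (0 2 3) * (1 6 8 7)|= 12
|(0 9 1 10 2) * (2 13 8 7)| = 8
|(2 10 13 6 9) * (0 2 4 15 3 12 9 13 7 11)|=10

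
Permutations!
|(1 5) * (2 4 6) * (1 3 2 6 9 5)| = 5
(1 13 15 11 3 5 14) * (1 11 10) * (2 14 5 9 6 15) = (1 13 2 14 11 3 9 6 15 10) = [0, 13, 14, 9, 4, 5, 15, 7, 8, 6, 1, 3, 12, 2, 11, 10]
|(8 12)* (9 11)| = 2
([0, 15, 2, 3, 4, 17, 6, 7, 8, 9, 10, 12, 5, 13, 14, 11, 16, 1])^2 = [0, 11, 2, 3, 4, 1, 6, 7, 8, 9, 10, 5, 17, 13, 14, 12, 16, 15]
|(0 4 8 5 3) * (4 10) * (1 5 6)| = 8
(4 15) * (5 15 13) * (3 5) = (3 5 15 4 13) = [0, 1, 2, 5, 13, 15, 6, 7, 8, 9, 10, 11, 12, 3, 14, 4]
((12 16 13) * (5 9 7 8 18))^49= (5 18 8 7 9)(12 16 13)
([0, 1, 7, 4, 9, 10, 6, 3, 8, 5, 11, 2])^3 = [0, 1, 4, 5, 10, 2, 6, 9, 8, 11, 7, 3]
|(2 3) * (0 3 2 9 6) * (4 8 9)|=|(0 3 4 8 9 6)|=6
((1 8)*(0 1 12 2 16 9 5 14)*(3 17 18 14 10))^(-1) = ((0 1 8 12 2 16 9 5 10 3 17 18 14))^(-1) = (0 14 18 17 3 10 5 9 16 2 12 8 1)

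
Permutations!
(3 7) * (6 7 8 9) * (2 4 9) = (2 4 9 6 7 3 8) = [0, 1, 4, 8, 9, 5, 7, 3, 2, 6]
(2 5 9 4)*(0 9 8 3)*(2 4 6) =(0 9 6 2 5 8 3) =[9, 1, 5, 0, 4, 8, 2, 7, 3, 6]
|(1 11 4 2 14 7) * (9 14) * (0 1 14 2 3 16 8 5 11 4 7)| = |(0 1 4 3 16 8 5 11 7 14)(2 9)| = 10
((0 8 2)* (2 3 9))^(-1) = ((0 8 3 9 2))^(-1) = (0 2 9 3 8)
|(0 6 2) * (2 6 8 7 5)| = 5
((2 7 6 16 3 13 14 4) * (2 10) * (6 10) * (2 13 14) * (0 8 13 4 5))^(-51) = (0 3 4 2)(5 16 10 13)(6 7 8 14)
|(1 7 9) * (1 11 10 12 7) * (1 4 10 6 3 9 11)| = |(1 4 10 12 7 11 6 3 9)| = 9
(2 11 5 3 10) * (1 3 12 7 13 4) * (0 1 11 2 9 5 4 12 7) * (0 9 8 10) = (0 1 3)(4 11)(5 7 13 12 9)(8 10) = [1, 3, 2, 0, 11, 7, 6, 13, 10, 5, 8, 4, 9, 12]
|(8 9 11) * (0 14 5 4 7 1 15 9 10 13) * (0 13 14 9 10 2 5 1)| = |(0 9 11 8 2 5 4 7)(1 15 10 14)| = 8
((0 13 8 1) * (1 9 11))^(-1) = (0 1 11 9 8 13)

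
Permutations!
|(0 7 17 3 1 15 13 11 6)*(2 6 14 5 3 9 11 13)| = 12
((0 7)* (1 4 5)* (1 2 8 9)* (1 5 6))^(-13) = (0 7)(1 6 4)(2 5 9 8)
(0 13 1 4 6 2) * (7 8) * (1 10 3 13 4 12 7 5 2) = (0 4 6 1 12 7 8 5 2)(3 13 10) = [4, 12, 0, 13, 6, 2, 1, 8, 5, 9, 3, 11, 7, 10]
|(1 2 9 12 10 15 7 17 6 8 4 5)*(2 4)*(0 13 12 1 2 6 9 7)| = |(0 13 12 10 15)(1 4 5 2 7 17 9)(6 8)| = 70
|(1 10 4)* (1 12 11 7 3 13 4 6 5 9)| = 30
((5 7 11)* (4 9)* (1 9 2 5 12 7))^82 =((1 9 4 2 5)(7 11 12))^82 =(1 4 5 9 2)(7 11 12)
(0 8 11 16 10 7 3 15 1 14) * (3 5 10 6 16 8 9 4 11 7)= [9, 14, 2, 15, 11, 10, 16, 5, 7, 4, 3, 8, 12, 13, 0, 1, 6]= (0 9 4 11 8 7 5 10 3 15 1 14)(6 16)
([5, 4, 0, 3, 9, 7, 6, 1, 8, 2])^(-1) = [2, 7, 9, 3, 1, 0, 6, 5, 8, 4]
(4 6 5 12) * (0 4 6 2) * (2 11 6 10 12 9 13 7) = (0 4 11 6 5 9 13 7 2)(10 12) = [4, 1, 0, 3, 11, 9, 5, 2, 8, 13, 12, 6, 10, 7]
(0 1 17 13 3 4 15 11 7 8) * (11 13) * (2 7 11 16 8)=(0 1 17 16 8)(2 7)(3 4 15 13)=[1, 17, 7, 4, 15, 5, 6, 2, 0, 9, 10, 11, 12, 3, 14, 13, 8, 16]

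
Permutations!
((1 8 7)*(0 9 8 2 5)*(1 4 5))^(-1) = ((0 9 8 7 4 5)(1 2))^(-1) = (0 5 4 7 8 9)(1 2)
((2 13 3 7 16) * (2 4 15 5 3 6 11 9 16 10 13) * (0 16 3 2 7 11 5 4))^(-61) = (0 16)(2 5 6 13 10 7)(3 9 11)(4 15)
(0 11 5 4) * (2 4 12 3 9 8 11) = (0 2 4)(3 9 8 11 5 12) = [2, 1, 4, 9, 0, 12, 6, 7, 11, 8, 10, 5, 3]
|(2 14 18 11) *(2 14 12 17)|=|(2 12 17)(11 14 18)|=3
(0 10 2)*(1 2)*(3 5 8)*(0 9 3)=(0 10 1 2 9 3 5 8)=[10, 2, 9, 5, 4, 8, 6, 7, 0, 3, 1]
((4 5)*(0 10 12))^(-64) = ((0 10 12)(4 5))^(-64) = (0 12 10)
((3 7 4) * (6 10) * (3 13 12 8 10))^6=((3 7 4 13 12 8 10 6))^6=(3 10 12 4)(6 8 13 7)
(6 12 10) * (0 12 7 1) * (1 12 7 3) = (0 7 12 10 6 3 1) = [7, 0, 2, 1, 4, 5, 3, 12, 8, 9, 6, 11, 10]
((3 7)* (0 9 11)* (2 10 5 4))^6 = ((0 9 11)(2 10 5 4)(3 7))^6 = (11)(2 5)(4 10)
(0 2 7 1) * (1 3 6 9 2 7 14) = [7, 0, 14, 6, 4, 5, 9, 3, 8, 2, 10, 11, 12, 13, 1] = (0 7 3 6 9 2 14 1)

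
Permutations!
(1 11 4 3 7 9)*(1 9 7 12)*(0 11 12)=(0 11 4 3)(1 12)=[11, 12, 2, 0, 3, 5, 6, 7, 8, 9, 10, 4, 1]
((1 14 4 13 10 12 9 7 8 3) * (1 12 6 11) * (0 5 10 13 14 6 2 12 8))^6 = (14)(0 7 9 12 2 10 5)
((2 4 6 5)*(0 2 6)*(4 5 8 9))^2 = (0 5 8 4 2 6 9)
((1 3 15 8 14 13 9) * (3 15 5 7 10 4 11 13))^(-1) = ((1 15 8 14 3 5 7 10 4 11 13 9))^(-1) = (1 9 13 11 4 10 7 5 3 14 8 15)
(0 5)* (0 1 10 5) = (1 10 5) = [0, 10, 2, 3, 4, 1, 6, 7, 8, 9, 5]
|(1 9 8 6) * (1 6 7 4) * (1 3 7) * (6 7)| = 12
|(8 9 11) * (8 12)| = 4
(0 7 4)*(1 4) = (0 7 1 4) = [7, 4, 2, 3, 0, 5, 6, 1]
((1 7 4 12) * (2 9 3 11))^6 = (1 4)(2 3)(7 12)(9 11)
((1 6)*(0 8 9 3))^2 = ((0 8 9 3)(1 6))^2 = (0 9)(3 8)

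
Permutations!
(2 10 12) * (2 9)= (2 10 12 9)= [0, 1, 10, 3, 4, 5, 6, 7, 8, 2, 12, 11, 9]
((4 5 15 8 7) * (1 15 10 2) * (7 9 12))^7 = ((1 15 8 9 12 7 4 5 10 2))^7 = (1 5 12 15 10 7 8 2 4 9)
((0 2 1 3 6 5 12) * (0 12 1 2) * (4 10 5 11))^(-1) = ((12)(1 3 6 11 4 10 5))^(-1) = (12)(1 5 10 4 11 6 3)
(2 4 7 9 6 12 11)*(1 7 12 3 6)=(1 7 9)(2 4 12 11)(3 6)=[0, 7, 4, 6, 12, 5, 3, 9, 8, 1, 10, 2, 11]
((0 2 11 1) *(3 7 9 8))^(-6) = ((0 2 11 1)(3 7 9 8))^(-6) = (0 11)(1 2)(3 9)(7 8)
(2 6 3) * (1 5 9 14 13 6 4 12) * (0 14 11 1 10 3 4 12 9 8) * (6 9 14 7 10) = (0 7 10 3 2 12 6 4 14 13 9 11 1 5 8) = [7, 5, 12, 2, 14, 8, 4, 10, 0, 11, 3, 1, 6, 9, 13]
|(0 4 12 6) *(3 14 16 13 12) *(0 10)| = |(0 4 3 14 16 13 12 6 10)| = 9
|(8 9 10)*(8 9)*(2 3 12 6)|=4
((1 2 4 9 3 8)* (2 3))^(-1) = ((1 3 8)(2 4 9))^(-1) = (1 8 3)(2 9 4)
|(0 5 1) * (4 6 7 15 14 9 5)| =|(0 4 6 7 15 14 9 5 1)| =9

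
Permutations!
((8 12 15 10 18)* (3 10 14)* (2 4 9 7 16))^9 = ((2 4 9 7 16)(3 10 18 8 12 15 14))^9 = (2 16 7 9 4)(3 18 12 14 10 8 15)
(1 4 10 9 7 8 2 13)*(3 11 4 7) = (1 7 8 2 13)(3 11 4 10 9) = [0, 7, 13, 11, 10, 5, 6, 8, 2, 3, 9, 4, 12, 1]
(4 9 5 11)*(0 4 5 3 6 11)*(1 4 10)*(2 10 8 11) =[8, 4, 10, 6, 9, 0, 2, 7, 11, 3, 1, 5] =(0 8 11 5)(1 4 9 3 6 2 10)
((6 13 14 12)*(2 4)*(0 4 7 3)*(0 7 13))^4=((0 4 2 13 14 12 6)(3 7))^4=(0 14 4 12 2 6 13)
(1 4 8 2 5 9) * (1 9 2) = (9)(1 4 8)(2 5) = [0, 4, 5, 3, 8, 2, 6, 7, 1, 9]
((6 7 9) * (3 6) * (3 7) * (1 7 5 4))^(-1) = (1 4 5 9 7)(3 6) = ((1 7 9 5 4)(3 6))^(-1)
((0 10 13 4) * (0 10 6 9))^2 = (0 9 6)(4 13 10)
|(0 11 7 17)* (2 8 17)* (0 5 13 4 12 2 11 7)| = |(0 7 11)(2 8 17 5 13 4 12)| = 21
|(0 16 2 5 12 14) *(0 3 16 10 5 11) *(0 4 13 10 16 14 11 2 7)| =|(0 16 7)(3 14)(4 13 10 5 12 11)| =6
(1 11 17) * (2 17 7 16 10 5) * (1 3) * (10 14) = (1 11 7 16 14 10 5 2 17 3) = [0, 11, 17, 1, 4, 2, 6, 16, 8, 9, 5, 7, 12, 13, 10, 15, 14, 3]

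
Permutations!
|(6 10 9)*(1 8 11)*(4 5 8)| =15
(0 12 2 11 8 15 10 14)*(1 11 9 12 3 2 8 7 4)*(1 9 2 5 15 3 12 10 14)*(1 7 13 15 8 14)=(0 12 14)(1 11 13 15)(3 5 8)(4 9 10 7)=[12, 11, 2, 5, 9, 8, 6, 4, 3, 10, 7, 13, 14, 15, 0, 1]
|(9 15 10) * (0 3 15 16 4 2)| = |(0 3 15 10 9 16 4 2)| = 8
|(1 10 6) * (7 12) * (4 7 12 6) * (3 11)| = 10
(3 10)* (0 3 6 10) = (0 3)(6 10) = [3, 1, 2, 0, 4, 5, 10, 7, 8, 9, 6]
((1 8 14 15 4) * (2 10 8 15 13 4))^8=(15)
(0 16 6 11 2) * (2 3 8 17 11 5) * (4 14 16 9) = (0 9 4 14 16 6 5 2)(3 8 17 11) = [9, 1, 0, 8, 14, 2, 5, 7, 17, 4, 10, 3, 12, 13, 16, 15, 6, 11]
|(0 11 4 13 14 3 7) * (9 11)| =|(0 9 11 4 13 14 3 7)| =8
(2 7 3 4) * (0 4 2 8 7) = (0 4 8 7 3 2) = [4, 1, 0, 2, 8, 5, 6, 3, 7]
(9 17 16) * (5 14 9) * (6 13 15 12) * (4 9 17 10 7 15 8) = [0, 1, 2, 3, 9, 14, 13, 15, 4, 10, 7, 11, 6, 8, 17, 12, 5, 16] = (4 9 10 7 15 12 6 13 8)(5 14 17 16)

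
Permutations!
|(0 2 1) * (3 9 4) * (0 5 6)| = 15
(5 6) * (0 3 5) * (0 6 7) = (0 3 5 7) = [3, 1, 2, 5, 4, 7, 6, 0]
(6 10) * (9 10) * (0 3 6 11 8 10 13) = (0 3 6 9 13)(8 10 11) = [3, 1, 2, 6, 4, 5, 9, 7, 10, 13, 11, 8, 12, 0]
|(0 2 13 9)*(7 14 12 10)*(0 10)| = |(0 2 13 9 10 7 14 12)| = 8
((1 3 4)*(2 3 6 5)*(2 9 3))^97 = (1 6 5 9 3 4)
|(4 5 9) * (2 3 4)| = 5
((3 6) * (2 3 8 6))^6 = (8)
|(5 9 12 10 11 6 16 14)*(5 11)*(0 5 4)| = 12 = |(0 5 9 12 10 4)(6 16 14 11)|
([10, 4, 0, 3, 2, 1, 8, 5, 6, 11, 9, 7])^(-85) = (0 5 10 1 9 4 11 2 7)(6 8)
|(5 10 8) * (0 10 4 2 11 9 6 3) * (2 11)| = 9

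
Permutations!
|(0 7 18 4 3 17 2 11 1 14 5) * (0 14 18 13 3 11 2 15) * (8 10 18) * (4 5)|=|(0 7 13 3 17 15)(1 8 10 18 5 14 4 11)|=24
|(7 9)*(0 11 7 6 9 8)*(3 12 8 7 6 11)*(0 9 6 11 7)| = 6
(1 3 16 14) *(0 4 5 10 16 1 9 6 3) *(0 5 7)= (0 4 7)(1 5 10 16 14 9 6 3)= [4, 5, 2, 1, 7, 10, 3, 0, 8, 6, 16, 11, 12, 13, 9, 15, 14]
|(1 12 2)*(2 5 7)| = 5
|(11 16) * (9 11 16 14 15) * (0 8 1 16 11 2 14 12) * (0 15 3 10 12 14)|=12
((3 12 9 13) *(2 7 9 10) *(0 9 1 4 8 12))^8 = (13)(1 4 8 12 10 2 7)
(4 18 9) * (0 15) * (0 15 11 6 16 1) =(0 11 6 16 1)(4 18 9) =[11, 0, 2, 3, 18, 5, 16, 7, 8, 4, 10, 6, 12, 13, 14, 15, 1, 17, 9]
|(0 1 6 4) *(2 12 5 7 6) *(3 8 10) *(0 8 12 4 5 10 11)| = |(0 1 2 4 8 11)(3 12 10)(5 7 6)| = 6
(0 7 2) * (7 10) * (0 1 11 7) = [10, 11, 1, 3, 4, 5, 6, 2, 8, 9, 0, 7] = (0 10)(1 11 7 2)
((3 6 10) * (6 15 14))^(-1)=((3 15 14 6 10))^(-1)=(3 10 6 14 15)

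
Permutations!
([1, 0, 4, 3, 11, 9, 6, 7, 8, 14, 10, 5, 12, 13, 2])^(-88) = (2 11 9)(4 5 14)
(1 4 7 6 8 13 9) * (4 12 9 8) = (1 12 9)(4 7 6)(8 13) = [0, 12, 2, 3, 7, 5, 4, 6, 13, 1, 10, 11, 9, 8]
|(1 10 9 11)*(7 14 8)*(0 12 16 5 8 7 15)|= |(0 12 16 5 8 15)(1 10 9 11)(7 14)|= 12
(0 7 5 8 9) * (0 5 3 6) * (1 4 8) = [7, 4, 2, 6, 8, 1, 0, 3, 9, 5] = (0 7 3 6)(1 4 8 9 5)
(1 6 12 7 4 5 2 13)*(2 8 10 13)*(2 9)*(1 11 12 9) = (1 6 9 2)(4 5 8 10 13 11 12 7) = [0, 6, 1, 3, 5, 8, 9, 4, 10, 2, 13, 12, 7, 11]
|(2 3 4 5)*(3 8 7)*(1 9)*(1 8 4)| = 15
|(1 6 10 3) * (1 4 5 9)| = 7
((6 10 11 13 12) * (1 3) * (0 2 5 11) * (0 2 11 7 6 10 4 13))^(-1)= ((0 11)(1 3)(2 5 7 6 4 13 12 10))^(-1)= (0 11)(1 3)(2 10 12 13 4 6 7 5)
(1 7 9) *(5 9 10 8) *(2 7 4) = (1 4 2 7 10 8 5 9) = [0, 4, 7, 3, 2, 9, 6, 10, 5, 1, 8]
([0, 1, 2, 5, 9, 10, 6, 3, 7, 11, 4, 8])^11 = [0, 1, 2, 4, 8, 9, 6, 10, 5, 7, 11, 3]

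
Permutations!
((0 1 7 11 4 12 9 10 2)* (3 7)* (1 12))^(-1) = (0 2 10 9 12)(1 4 11 7 3)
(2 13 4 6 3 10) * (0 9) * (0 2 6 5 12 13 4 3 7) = [9, 1, 4, 10, 5, 12, 7, 0, 8, 2, 6, 11, 13, 3] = (0 9 2 4 5 12 13 3 10 6 7)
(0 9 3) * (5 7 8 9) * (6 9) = [5, 1, 2, 0, 4, 7, 9, 8, 6, 3] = (0 5 7 8 6 9 3)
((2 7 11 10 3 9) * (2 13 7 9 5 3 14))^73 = (2 7 14 13 10 9 11)(3 5)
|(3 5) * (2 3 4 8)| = |(2 3 5 4 8)| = 5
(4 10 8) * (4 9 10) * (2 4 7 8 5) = (2 4 7 8 9 10 5) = [0, 1, 4, 3, 7, 2, 6, 8, 9, 10, 5]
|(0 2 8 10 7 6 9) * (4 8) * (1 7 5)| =10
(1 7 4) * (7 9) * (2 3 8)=(1 9 7 4)(2 3 8)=[0, 9, 3, 8, 1, 5, 6, 4, 2, 7]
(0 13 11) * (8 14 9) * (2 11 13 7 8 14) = (0 7 8 2 11)(9 14) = [7, 1, 11, 3, 4, 5, 6, 8, 2, 14, 10, 0, 12, 13, 9]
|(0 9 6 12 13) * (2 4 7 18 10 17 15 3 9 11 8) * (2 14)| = |(0 11 8 14 2 4 7 18 10 17 15 3 9 6 12 13)| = 16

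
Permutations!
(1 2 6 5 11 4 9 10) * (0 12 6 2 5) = (0 12 6)(1 5 11 4 9 10) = [12, 5, 2, 3, 9, 11, 0, 7, 8, 10, 1, 4, 6]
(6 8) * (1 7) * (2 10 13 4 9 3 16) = (1 7)(2 10 13 4 9 3 16)(6 8) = [0, 7, 10, 16, 9, 5, 8, 1, 6, 3, 13, 11, 12, 4, 14, 15, 2]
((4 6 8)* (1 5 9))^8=((1 5 9)(4 6 8))^8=(1 9 5)(4 8 6)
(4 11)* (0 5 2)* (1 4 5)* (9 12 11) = (0 1 4 9 12 11 5 2) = [1, 4, 0, 3, 9, 2, 6, 7, 8, 12, 10, 5, 11]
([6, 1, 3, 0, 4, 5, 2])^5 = (0 6 2 3)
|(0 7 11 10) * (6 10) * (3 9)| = 10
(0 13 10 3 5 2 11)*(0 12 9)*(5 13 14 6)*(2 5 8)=[14, 1, 11, 13, 4, 5, 8, 7, 2, 0, 3, 12, 9, 10, 6]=(0 14 6 8 2 11 12 9)(3 13 10)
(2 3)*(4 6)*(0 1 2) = [1, 2, 3, 0, 6, 5, 4] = (0 1 2 3)(4 6)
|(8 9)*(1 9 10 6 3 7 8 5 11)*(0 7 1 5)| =8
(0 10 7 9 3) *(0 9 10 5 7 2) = (0 5 7 10 2)(3 9) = [5, 1, 0, 9, 4, 7, 6, 10, 8, 3, 2]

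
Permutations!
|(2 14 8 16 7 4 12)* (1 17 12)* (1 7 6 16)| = 6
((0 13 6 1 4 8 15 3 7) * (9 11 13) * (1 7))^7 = (0 9 11 13 6 7)(1 8 3 4 15)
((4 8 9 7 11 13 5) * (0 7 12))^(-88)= (0 11 5 8 12 7 13 4 9)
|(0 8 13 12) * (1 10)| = 4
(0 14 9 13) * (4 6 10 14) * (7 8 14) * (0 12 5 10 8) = (0 4 6 8 14 9 13 12 5 10 7) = [4, 1, 2, 3, 6, 10, 8, 0, 14, 13, 7, 11, 5, 12, 9]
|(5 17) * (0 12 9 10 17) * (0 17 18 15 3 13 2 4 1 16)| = |(0 12 9 10 18 15 3 13 2 4 1 16)(5 17)| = 12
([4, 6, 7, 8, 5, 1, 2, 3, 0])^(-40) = [2, 8, 4, 1, 7, 3, 0, 5, 6]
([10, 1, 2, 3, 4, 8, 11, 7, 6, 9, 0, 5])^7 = [10, 1, 2, 3, 4, 11, 8, 7, 5, 9, 0, 6]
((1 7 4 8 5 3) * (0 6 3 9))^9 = (9)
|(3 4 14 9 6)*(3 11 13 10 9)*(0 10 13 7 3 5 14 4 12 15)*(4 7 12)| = |(0 10 9 6 11 12 15)(3 4 7)(5 14)| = 42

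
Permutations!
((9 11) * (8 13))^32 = (13)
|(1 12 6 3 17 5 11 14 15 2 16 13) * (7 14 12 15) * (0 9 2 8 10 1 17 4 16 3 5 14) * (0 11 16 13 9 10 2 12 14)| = |(0 10 1 15 8 2 3 4 13 17)(5 16 9 12 6)(7 11 14)| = 30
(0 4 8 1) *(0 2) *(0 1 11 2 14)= (0 4 8 11 2 1 14)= [4, 14, 1, 3, 8, 5, 6, 7, 11, 9, 10, 2, 12, 13, 0]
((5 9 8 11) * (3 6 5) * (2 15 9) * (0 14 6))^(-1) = ((0 14 6 5 2 15 9 8 11 3))^(-1) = (0 3 11 8 9 15 2 5 6 14)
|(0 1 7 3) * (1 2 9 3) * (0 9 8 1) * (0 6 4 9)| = |(0 2 8 1 7 6 4 9 3)| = 9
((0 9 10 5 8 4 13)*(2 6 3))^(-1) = ((0 9 10 5 8 4 13)(2 6 3))^(-1) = (0 13 4 8 5 10 9)(2 3 6)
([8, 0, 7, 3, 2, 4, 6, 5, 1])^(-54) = [0, 1, 5, 3, 7, 2, 6, 4, 8]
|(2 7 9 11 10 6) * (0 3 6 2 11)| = |(0 3 6 11 10 2 7 9)| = 8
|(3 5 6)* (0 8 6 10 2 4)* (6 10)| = 15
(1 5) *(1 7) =(1 5 7) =[0, 5, 2, 3, 4, 7, 6, 1]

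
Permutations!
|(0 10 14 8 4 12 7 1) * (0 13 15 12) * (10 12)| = |(0 12 7 1 13 15 10 14 8 4)| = 10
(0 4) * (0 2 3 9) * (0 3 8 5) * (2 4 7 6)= (0 7 6 2 8 5)(3 9)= [7, 1, 8, 9, 4, 0, 2, 6, 5, 3]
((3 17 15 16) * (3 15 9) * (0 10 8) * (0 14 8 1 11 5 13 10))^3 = (17)(1 13 11 10 5)(8 14)(15 16)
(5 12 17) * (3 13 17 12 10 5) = [0, 1, 2, 13, 4, 10, 6, 7, 8, 9, 5, 11, 12, 17, 14, 15, 16, 3] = (3 13 17)(5 10)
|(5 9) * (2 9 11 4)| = |(2 9 5 11 4)| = 5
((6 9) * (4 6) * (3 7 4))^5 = (9)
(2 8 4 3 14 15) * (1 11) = [0, 11, 8, 14, 3, 5, 6, 7, 4, 9, 10, 1, 12, 13, 15, 2] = (1 11)(2 8 4 3 14 15)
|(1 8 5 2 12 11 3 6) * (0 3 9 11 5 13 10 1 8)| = 42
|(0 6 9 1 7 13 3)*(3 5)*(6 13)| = |(0 13 5 3)(1 7 6 9)| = 4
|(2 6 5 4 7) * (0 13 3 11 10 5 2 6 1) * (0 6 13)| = |(1 6 2)(3 11 10 5 4 7 13)| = 21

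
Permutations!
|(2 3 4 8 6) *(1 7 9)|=|(1 7 9)(2 3 4 8 6)|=15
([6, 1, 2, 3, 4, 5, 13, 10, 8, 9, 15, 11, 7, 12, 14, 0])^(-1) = [15, 1, 2, 3, 4, 5, 0, 12, 8, 9, 7, 11, 13, 6, 14, 10]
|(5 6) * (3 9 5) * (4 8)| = 4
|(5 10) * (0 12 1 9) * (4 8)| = 4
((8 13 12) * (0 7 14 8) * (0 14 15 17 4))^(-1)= (0 4 17 15 7)(8 14 12 13)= ((0 7 15 17 4)(8 13 12 14))^(-1)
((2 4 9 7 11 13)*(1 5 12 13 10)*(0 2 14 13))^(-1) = ((0 2 4 9 7 11 10 1 5 12)(13 14))^(-1) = (0 12 5 1 10 11 7 9 4 2)(13 14)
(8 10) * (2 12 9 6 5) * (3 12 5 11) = (2 5)(3 12 9 6 11)(8 10) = [0, 1, 5, 12, 4, 2, 11, 7, 10, 6, 8, 3, 9]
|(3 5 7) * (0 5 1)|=5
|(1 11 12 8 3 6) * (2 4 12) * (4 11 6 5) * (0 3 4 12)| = |(0 3 5 12 8 4)(1 6)(2 11)| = 6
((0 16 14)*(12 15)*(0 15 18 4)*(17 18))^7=((0 16 14 15 12 17 18 4))^7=(0 4 18 17 12 15 14 16)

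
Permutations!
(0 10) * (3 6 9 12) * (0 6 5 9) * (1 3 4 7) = (0 10 6)(1 3 5 9 12 4 7) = [10, 3, 2, 5, 7, 9, 0, 1, 8, 12, 6, 11, 4]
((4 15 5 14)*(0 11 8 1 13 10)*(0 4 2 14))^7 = (0 15 10 1 11 5 4 13 8)(2 14)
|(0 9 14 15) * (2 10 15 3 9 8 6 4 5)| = 24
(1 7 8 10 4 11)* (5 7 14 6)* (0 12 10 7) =(0 12 10 4 11 1 14 6 5)(7 8) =[12, 14, 2, 3, 11, 0, 5, 8, 7, 9, 4, 1, 10, 13, 6]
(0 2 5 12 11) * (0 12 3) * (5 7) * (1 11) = (0 2 7 5 3)(1 11 12) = [2, 11, 7, 0, 4, 3, 6, 5, 8, 9, 10, 12, 1]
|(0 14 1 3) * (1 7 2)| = 6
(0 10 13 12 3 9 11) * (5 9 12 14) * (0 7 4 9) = [10, 1, 2, 12, 9, 0, 6, 4, 8, 11, 13, 7, 3, 14, 5] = (0 10 13 14 5)(3 12)(4 9 11 7)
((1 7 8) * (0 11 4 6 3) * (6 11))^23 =((0 6 3)(1 7 8)(4 11))^23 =(0 3 6)(1 8 7)(4 11)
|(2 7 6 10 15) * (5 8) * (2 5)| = |(2 7 6 10 15 5 8)| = 7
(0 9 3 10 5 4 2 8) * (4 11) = (0 9 3 10 5 11 4 2 8) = [9, 1, 8, 10, 2, 11, 6, 7, 0, 3, 5, 4]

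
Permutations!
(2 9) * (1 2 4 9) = (1 2)(4 9) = [0, 2, 1, 3, 9, 5, 6, 7, 8, 4]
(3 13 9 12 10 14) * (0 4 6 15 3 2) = [4, 1, 0, 13, 6, 5, 15, 7, 8, 12, 14, 11, 10, 9, 2, 3] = (0 4 6 15 3 13 9 12 10 14 2)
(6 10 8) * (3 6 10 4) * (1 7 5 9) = (1 7 5 9)(3 6 4)(8 10) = [0, 7, 2, 6, 3, 9, 4, 5, 10, 1, 8]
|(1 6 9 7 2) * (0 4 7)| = |(0 4 7 2 1 6 9)| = 7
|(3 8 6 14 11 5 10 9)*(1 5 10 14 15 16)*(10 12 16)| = 6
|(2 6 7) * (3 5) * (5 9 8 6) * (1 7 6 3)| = 12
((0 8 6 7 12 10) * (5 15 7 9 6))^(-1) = (0 10 12 7 15 5 8)(6 9)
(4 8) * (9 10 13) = (4 8)(9 10 13) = [0, 1, 2, 3, 8, 5, 6, 7, 4, 10, 13, 11, 12, 9]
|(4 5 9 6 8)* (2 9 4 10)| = |(2 9 6 8 10)(4 5)| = 10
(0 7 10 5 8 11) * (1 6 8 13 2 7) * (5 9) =[1, 6, 7, 3, 4, 13, 8, 10, 11, 5, 9, 0, 12, 2] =(0 1 6 8 11)(2 7 10 9 5 13)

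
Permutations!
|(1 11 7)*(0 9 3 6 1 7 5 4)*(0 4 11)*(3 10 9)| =|(0 3 6 1)(5 11)(9 10)| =4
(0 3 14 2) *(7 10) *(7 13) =[3, 1, 0, 14, 4, 5, 6, 10, 8, 9, 13, 11, 12, 7, 2] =(0 3 14 2)(7 10 13)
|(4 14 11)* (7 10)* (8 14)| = 4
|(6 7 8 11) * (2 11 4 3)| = 7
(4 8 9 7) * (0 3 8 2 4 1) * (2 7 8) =(0 3 2 4 7 1)(8 9) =[3, 0, 4, 2, 7, 5, 6, 1, 9, 8]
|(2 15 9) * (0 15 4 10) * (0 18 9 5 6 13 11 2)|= 11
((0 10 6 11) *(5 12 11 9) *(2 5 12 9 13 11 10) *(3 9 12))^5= ((0 2 5 12 10 6 13 11)(3 9))^5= (0 6 5 11 10 2 13 12)(3 9)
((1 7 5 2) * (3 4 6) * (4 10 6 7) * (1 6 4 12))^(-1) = (1 12)(2 5 7 4 10 3 6)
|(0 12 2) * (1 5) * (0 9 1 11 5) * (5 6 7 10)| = |(0 12 2 9 1)(5 11 6 7 10)| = 5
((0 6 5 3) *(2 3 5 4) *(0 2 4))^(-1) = (0 6)(2 3)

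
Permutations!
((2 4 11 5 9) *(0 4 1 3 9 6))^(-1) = ((0 4 11 5 6)(1 3 9 2))^(-1) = (0 6 5 11 4)(1 2 9 3)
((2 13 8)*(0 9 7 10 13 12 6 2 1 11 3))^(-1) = ((0 9 7 10 13 8 1 11 3)(2 12 6))^(-1) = (0 3 11 1 8 13 10 7 9)(2 6 12)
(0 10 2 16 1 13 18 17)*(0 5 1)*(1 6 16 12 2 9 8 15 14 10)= (0 1 13 18 17 5 6 16)(2 12)(8 15 14 10 9)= [1, 13, 12, 3, 4, 6, 16, 7, 15, 8, 9, 11, 2, 18, 10, 14, 0, 5, 17]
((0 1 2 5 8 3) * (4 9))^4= (9)(0 8 2)(1 3 5)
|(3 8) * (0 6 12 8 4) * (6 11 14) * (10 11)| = |(0 10 11 14 6 12 8 3 4)| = 9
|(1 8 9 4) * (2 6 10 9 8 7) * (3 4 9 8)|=|(1 7 2 6 10 8 3 4)|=8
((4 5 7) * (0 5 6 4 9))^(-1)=((0 5 7 9)(4 6))^(-1)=(0 9 7 5)(4 6)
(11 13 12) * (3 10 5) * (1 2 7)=(1 2 7)(3 10 5)(11 13 12)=[0, 2, 7, 10, 4, 3, 6, 1, 8, 9, 5, 13, 11, 12]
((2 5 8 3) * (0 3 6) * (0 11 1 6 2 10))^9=((0 3 10)(1 6 11)(2 5 8))^9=(11)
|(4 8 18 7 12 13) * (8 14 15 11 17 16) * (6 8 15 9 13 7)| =12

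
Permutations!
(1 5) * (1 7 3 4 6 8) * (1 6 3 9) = [0, 5, 2, 4, 3, 7, 8, 9, 6, 1] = (1 5 7 9)(3 4)(6 8)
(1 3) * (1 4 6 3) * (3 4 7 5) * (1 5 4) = (1 5 3 7 4 6) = [0, 5, 2, 7, 6, 3, 1, 4]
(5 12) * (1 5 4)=[0, 5, 2, 3, 1, 12, 6, 7, 8, 9, 10, 11, 4]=(1 5 12 4)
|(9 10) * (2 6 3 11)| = |(2 6 3 11)(9 10)| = 4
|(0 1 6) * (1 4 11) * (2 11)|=6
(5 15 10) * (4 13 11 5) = (4 13 11 5 15 10) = [0, 1, 2, 3, 13, 15, 6, 7, 8, 9, 4, 5, 12, 11, 14, 10]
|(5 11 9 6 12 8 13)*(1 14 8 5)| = |(1 14 8 13)(5 11 9 6 12)| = 20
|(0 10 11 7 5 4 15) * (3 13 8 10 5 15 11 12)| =|(0 5 4 11 7 15)(3 13 8 10 12)| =30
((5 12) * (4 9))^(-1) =((4 9)(5 12))^(-1) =(4 9)(5 12)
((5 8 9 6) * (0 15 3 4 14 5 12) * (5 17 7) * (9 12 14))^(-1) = (0 12 8 5 7 17 14 6 9 4 3 15)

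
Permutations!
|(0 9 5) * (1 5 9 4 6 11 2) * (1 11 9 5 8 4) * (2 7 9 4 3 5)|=|(0 1 8 3 5)(2 11 7 9)(4 6)|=20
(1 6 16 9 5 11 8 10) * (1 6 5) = [0, 5, 2, 3, 4, 11, 16, 7, 10, 1, 6, 8, 12, 13, 14, 15, 9] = (1 5 11 8 10 6 16 9)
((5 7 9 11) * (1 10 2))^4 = (11)(1 10 2)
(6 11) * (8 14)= (6 11)(8 14)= [0, 1, 2, 3, 4, 5, 11, 7, 14, 9, 10, 6, 12, 13, 8]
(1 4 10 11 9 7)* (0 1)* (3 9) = [1, 4, 2, 9, 10, 5, 6, 0, 8, 7, 11, 3] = (0 1 4 10 11 3 9 7)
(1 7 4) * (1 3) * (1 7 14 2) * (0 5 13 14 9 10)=(0 5 13 14 2 1 9 10)(3 7 4)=[5, 9, 1, 7, 3, 13, 6, 4, 8, 10, 0, 11, 12, 14, 2]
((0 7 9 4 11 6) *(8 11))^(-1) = (0 6 11 8 4 9 7)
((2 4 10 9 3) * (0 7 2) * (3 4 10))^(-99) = ((0 7 2 10 9 4 3))^(-99) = (0 3 4 9 10 2 7)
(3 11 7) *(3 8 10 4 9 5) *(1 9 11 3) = (1 9 5)(4 11 7 8 10) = [0, 9, 2, 3, 11, 1, 6, 8, 10, 5, 4, 7]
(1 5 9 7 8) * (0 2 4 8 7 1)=(0 2 4 8)(1 5 9)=[2, 5, 4, 3, 8, 9, 6, 7, 0, 1]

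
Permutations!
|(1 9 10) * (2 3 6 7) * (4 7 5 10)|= |(1 9 4 7 2 3 6 5 10)|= 9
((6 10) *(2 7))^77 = ((2 7)(6 10))^77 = (2 7)(6 10)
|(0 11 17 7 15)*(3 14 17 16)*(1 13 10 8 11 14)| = 35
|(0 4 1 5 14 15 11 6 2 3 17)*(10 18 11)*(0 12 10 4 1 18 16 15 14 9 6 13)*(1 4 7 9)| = 10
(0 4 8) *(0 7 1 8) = (0 4)(1 8 7) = [4, 8, 2, 3, 0, 5, 6, 1, 7]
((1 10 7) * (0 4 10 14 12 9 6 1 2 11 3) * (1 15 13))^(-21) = ((0 4 10 7 2 11 3)(1 14 12 9 6 15 13))^(-21) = (15)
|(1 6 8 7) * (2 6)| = |(1 2 6 8 7)| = 5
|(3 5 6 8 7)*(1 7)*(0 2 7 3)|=15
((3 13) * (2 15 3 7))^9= (2 7 13 3 15)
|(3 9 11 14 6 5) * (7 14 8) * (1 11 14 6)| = |(1 11 8 7 6 5 3 9 14)| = 9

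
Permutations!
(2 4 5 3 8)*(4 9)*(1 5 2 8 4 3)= [0, 5, 9, 4, 2, 1, 6, 7, 8, 3]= (1 5)(2 9 3 4)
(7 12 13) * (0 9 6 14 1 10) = (0 9 6 14 1 10)(7 12 13) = [9, 10, 2, 3, 4, 5, 14, 12, 8, 6, 0, 11, 13, 7, 1]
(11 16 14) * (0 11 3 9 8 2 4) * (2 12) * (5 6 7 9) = [11, 1, 4, 5, 0, 6, 7, 9, 12, 8, 10, 16, 2, 13, 3, 15, 14] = (0 11 16 14 3 5 6 7 9 8 12 2 4)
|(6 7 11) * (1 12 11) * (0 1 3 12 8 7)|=8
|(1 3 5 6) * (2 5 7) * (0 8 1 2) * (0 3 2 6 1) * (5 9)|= 4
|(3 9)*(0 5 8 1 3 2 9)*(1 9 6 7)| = |(0 5 8 9 2 6 7 1 3)| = 9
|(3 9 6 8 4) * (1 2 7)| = 15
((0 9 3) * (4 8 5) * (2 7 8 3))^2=(0 2 8 4)(3 9 7 5)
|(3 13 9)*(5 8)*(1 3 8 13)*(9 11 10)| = |(1 3)(5 13 11 10 9 8)| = 6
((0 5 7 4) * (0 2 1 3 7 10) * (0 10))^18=(10)(1 4 3 2 7)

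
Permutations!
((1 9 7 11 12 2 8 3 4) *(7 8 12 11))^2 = ((1 9 8 3 4)(2 12))^2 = (12)(1 8 4 9 3)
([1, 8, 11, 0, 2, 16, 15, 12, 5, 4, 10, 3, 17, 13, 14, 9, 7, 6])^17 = [8, 5, 3, 1, 11, 7, 9, 17, 16, 2, 10, 0, 6, 13, 14, 4, 12, 15]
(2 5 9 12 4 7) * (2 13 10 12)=(2 5 9)(4 7 13 10 12)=[0, 1, 5, 3, 7, 9, 6, 13, 8, 2, 12, 11, 4, 10]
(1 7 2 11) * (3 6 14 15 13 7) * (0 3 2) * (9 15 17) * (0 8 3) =(1 2 11)(3 6 14 17 9 15 13 7 8) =[0, 2, 11, 6, 4, 5, 14, 8, 3, 15, 10, 1, 12, 7, 17, 13, 16, 9]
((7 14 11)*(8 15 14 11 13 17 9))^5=(7 11)(8 9 17 13 14 15)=((7 11)(8 15 14 13 17 9))^5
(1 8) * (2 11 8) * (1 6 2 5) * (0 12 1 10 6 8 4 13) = (0 12 1 5 10 6 2 11 4 13) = [12, 5, 11, 3, 13, 10, 2, 7, 8, 9, 6, 4, 1, 0]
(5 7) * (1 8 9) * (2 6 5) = (1 8 9)(2 6 5 7) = [0, 8, 6, 3, 4, 7, 5, 2, 9, 1]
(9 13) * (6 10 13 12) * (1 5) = (1 5)(6 10 13 9 12) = [0, 5, 2, 3, 4, 1, 10, 7, 8, 12, 13, 11, 6, 9]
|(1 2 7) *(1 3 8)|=5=|(1 2 7 3 8)|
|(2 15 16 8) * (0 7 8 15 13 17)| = |(0 7 8 2 13 17)(15 16)| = 6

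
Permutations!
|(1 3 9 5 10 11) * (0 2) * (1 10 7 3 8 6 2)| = 20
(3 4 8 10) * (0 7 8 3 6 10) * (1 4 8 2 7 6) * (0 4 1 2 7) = (0 6 10 2)(3 8 4) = [6, 1, 0, 8, 3, 5, 10, 7, 4, 9, 2]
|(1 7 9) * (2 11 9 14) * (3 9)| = 7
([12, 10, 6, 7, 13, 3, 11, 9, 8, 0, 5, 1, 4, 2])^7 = (0 1 12 10 4 5 13 3 2 7 6 9 11)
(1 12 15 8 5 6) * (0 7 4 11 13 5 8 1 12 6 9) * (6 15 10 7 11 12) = (0 11 13 5 9)(1 15)(4 12 10 7) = [11, 15, 2, 3, 12, 9, 6, 4, 8, 0, 7, 13, 10, 5, 14, 1]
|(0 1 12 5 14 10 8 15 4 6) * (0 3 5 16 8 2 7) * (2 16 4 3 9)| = 56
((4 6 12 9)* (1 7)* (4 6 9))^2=((1 7)(4 9 6 12))^2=(4 6)(9 12)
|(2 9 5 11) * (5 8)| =5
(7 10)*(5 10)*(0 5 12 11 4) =(0 5 10 7 12 11 4) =[5, 1, 2, 3, 0, 10, 6, 12, 8, 9, 7, 4, 11]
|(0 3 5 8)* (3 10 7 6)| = |(0 10 7 6 3 5 8)| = 7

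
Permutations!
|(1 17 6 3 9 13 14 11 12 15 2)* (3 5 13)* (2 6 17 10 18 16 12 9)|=14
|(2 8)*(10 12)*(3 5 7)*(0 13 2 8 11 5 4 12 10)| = 9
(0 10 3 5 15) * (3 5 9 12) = (0 10 5 15)(3 9 12) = [10, 1, 2, 9, 4, 15, 6, 7, 8, 12, 5, 11, 3, 13, 14, 0]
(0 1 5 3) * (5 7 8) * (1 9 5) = (0 9 5 3)(1 7 8) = [9, 7, 2, 0, 4, 3, 6, 8, 1, 5]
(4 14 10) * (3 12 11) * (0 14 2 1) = (0 14 10 4 2 1)(3 12 11) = [14, 0, 1, 12, 2, 5, 6, 7, 8, 9, 4, 3, 11, 13, 10]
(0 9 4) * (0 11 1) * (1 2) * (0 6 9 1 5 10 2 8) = (0 1 6 9 4 11 8)(2 5 10) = [1, 6, 5, 3, 11, 10, 9, 7, 0, 4, 2, 8]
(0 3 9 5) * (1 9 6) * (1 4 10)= (0 3 6 4 10 1 9 5)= [3, 9, 2, 6, 10, 0, 4, 7, 8, 5, 1]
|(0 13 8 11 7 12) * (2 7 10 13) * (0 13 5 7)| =14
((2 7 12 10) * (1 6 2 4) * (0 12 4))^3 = ((0 12 10)(1 6 2 7 4))^3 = (12)(1 7 6 4 2)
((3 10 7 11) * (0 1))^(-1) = ((0 1)(3 10 7 11))^(-1) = (0 1)(3 11 7 10)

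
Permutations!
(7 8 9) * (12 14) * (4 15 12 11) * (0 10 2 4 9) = (0 10 2 4 15 12 14 11 9 7 8) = [10, 1, 4, 3, 15, 5, 6, 8, 0, 7, 2, 9, 14, 13, 11, 12]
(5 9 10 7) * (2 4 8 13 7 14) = [0, 1, 4, 3, 8, 9, 6, 5, 13, 10, 14, 11, 12, 7, 2] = (2 4 8 13 7 5 9 10 14)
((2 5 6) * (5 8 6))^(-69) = ((2 8 6))^(-69) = (8)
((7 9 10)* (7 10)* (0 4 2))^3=(10)(7 9)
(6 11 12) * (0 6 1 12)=(0 6 11)(1 12)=[6, 12, 2, 3, 4, 5, 11, 7, 8, 9, 10, 0, 1]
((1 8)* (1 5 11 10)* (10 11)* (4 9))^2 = (11)(1 5)(8 10) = ((11)(1 8 5 10)(4 9))^2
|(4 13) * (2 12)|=|(2 12)(4 13)|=2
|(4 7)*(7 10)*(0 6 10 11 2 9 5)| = |(0 6 10 7 4 11 2 9 5)| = 9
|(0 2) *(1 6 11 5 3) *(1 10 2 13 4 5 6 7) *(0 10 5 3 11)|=|(0 13 4 3 5 11 6)(1 7)(2 10)|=14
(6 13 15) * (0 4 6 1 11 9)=(0 4 6 13 15 1 11 9)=[4, 11, 2, 3, 6, 5, 13, 7, 8, 0, 10, 9, 12, 15, 14, 1]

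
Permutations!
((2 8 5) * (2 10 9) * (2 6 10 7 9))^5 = (2 6 7 8 10 9 5)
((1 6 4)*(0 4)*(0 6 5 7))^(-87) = (0 5 4 7 1)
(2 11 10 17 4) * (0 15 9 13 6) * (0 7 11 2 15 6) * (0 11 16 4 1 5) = (0 6 7 16 4 15 9 13 11 10 17 1 5) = [6, 5, 2, 3, 15, 0, 7, 16, 8, 13, 17, 10, 12, 11, 14, 9, 4, 1]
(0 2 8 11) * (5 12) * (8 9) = (0 2 9 8 11)(5 12) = [2, 1, 9, 3, 4, 12, 6, 7, 11, 8, 10, 0, 5]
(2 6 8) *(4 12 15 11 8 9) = [0, 1, 6, 3, 12, 5, 9, 7, 2, 4, 10, 8, 15, 13, 14, 11] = (2 6 9 4 12 15 11 8)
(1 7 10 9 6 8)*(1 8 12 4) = [0, 7, 2, 3, 1, 5, 12, 10, 8, 6, 9, 11, 4] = (1 7 10 9 6 12 4)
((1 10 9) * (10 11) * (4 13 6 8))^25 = (1 11 10 9)(4 13 6 8)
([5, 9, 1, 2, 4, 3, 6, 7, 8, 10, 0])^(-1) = [10, 2, 3, 5, 4, 0, 6, 7, 8, 1, 9]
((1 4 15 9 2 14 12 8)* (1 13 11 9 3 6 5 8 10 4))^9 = ((2 14 12 10 4 15 3 6 5 8 13 11 9))^9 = (2 8 15 14 13 3 12 11 6 10 9 5 4)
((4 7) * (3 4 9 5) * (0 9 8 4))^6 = ((0 9 5 3)(4 7 8))^6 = (0 5)(3 9)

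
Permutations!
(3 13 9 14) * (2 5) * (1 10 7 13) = (1 10 7 13 9 14 3)(2 5) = [0, 10, 5, 1, 4, 2, 6, 13, 8, 14, 7, 11, 12, 9, 3]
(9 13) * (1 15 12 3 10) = (1 15 12 3 10)(9 13) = [0, 15, 2, 10, 4, 5, 6, 7, 8, 13, 1, 11, 3, 9, 14, 12]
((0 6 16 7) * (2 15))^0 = ((0 6 16 7)(2 15))^0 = (16)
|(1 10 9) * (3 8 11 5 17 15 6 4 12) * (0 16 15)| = 33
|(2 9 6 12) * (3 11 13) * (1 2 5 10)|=21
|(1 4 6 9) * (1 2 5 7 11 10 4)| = |(2 5 7 11 10 4 6 9)| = 8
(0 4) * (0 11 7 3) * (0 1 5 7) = (0 4 11)(1 5 7 3) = [4, 5, 2, 1, 11, 7, 6, 3, 8, 9, 10, 0]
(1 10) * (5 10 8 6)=[0, 8, 2, 3, 4, 10, 5, 7, 6, 9, 1]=(1 8 6 5 10)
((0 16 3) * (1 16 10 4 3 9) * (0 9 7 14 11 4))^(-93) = ((0 10)(1 16 7 14 11 4 3 9))^(-93) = (0 10)(1 14 3 16 11 9 7 4)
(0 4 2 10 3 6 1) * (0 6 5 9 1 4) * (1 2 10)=(1 6 4 10 3 5 9 2)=[0, 6, 1, 5, 10, 9, 4, 7, 8, 2, 3]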